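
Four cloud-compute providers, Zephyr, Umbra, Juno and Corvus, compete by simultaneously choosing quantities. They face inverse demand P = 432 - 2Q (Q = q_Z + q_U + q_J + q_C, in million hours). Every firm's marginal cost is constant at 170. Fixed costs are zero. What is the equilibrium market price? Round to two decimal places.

A representative firm's profit is π_i = q_i(432 - 2Q) - 170q_i.
First-order condition (treating rivals' output as given): 262 - 4q_i - 2·Σ_{j≠i} q_j = 0.
By symmetry each firm produces the same amount; substituting Σ_{j≠i} q_j = 3q_i yields q_i = 262/10 = 131/5.
Total output Q = 524/5, so price P = 432 - 2·(524/5) = 1112/5.

222.40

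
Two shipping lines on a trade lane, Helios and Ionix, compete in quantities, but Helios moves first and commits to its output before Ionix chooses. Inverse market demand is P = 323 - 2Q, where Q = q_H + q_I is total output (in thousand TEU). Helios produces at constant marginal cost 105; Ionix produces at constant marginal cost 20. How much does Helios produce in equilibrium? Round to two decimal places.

The follower Ionix best-responds to any q_H: π_I = (323 - 2Q)q_I - 20q_I.
Follower FOC: 303 - 2q_H - 4q_I = 0, so q_I(q_H) = (303 - 2q_H)/4.
The leader anticipates this reaction. Substituting into P = 323 - 2Q gives P = 343/2 - q_H, so π_H = (343/2 - q_H)q_H - 105q_H.
The leader's first-order condition 133/2 - 2q_H = 0 yields q_H = 133/4.
Then q_I = (303 - 2·(133/4))/4 = 473/8.

33.25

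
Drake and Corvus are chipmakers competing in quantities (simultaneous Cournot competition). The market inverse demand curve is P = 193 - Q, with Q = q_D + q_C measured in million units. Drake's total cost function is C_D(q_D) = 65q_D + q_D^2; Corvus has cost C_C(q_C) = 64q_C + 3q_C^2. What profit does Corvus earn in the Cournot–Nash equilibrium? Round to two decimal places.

Drake's profit: π_D = (193 - Q)q_D - (65q_D + q_D²). Setting ∂π_D/∂q_D = 0: 128 - 4q_D - (q_C) = 0.
Corvus's first-order condition: 129 - 8q_C - (q_D) = 0.
So q_D = (128 - q_C)/4 and q_C = (129 - q_D)/8.
Solving the pair: q_D = 895/31, q_C = 388/31.
Price P = 193 - 1283/31 = 151.6129.
Corvus's profit: 151.6129·(388/31) - 64·(388/31) - 3(388/31)² = 626.6139.

626.61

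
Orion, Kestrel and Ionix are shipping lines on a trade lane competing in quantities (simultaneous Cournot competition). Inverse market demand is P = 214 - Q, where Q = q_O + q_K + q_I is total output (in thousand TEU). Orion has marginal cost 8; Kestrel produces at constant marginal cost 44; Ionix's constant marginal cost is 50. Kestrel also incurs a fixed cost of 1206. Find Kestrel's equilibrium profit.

Orion's profit: π_O = (214 - Q)q_O - (8q_O). Setting ∂π_O/∂q_O = 0: 206 - 2q_O - (q_K + q_I) = 0.
Kestrel's first-order condition: 170 - 2q_K - (q_O + q_I) = 0.
Ionix's first-order condition: 164 - 2q_I - (q_O + q_K) = 0.
Adding the 3 conditions: 540 − 2Q − 2Q = 0, i.e. Q = 135.
Back-substituting: q_O = (206 − 135) = 71, q_K = (170 − 135) = 35, q_I = (164 − 135) = 29.
Price P = 214 - 135 = 79.
Kestrel's profit: (79 - 44)·35 - 1206 = 19.

19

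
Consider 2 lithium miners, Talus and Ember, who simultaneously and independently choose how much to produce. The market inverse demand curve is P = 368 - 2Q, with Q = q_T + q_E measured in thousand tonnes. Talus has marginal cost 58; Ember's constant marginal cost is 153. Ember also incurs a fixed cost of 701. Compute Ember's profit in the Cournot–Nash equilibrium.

Talus's profit: π_T = (368 - 2Q)q_T - (58q_T). Setting ∂π_T/∂q_T = 0: 310 - 4q_T - 2(q_E) = 0.
Ember's profit: π_E = (368 - 2Q)q_E - (153q_E). Setting ∂π_E/∂q_E = 0: 215 - 4q_E - 2(q_T) = 0.
So q_T = (310 - 2q_E)/4 and q_E = (215 - 2q_T)/4.
Substituting one into the other gives q_T = 135/2 and q_E = 20.
Price P = 368 - 2·(175/2) = 193.
Ember's profit: (193 - 153)·20 - 701 = 99.

99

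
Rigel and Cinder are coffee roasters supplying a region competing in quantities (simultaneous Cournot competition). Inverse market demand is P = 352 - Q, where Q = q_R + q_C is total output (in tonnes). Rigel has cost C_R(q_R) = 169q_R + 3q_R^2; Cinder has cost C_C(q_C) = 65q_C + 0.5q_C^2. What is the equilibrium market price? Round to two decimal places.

Rigel's profit: π_R = (352 - Q)q_R - (169q_R + 3q_R²). Setting ∂π_R/∂q_R = 0: 183 - 8q_R - (q_C) = 0.
Cinder's first-order condition: 287 - 3q_C - (q_R) = 0.
So q_R = (183 - q_C)/8 and q_C = (287 - q_R)/3.
Substituting one into the other gives q_R = 262/23 and q_C = 91.8696.
Total output Q = 103.2609, so price P = 352 - 103.2609 = 248.7391.

248.74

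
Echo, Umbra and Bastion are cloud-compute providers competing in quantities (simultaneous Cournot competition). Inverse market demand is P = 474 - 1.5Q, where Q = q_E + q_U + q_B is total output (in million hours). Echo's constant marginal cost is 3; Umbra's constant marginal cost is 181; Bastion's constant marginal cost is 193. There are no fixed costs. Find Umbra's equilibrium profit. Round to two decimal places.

Echo's profit: π_E = (474 - 1.5Q)q_E - (3q_E). Setting ∂π_E/∂q_E = 0: 471 - 3q_E - (3/2)(q_U + q_B) = 0.
Umbra's profit: π_U = (474 - 1.5Q)q_U - (181q_U). Setting ∂π_U/∂q_U = 0: 293 - 3q_U - (3/2)(q_E + q_B) = 0.
Bastion's first-order condition: 281 - 3q_B - (3/2)(q_E + q_U) = 0.
Adding the 3 first-order conditions: 1045 − 6Q = 0, so Q = 1045/6.
Back-substituting: q_E = (471 − 1045/4)/(3/2) = 839/6, q_U = (293 − 1045/4)/(3/2) = 127/6, q_B = (281 − 1045/4)/(3/2) = 79/6.
Price P = 474 - (3/2)·(1045/6) = 851/4.
Umbra's profit: (851/4 - 181)·(127/6) = 672.0417.

672.04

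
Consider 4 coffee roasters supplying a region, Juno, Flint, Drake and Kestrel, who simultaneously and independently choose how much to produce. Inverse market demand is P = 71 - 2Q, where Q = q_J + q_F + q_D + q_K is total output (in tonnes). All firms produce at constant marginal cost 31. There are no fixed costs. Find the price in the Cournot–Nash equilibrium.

39

A representative firm's profit is π_i = q_i(71 - 2Q) - 31q_i.
First-order condition (treating rivals' output as given): 40 - 4q_i - 2·Σ_{j≠i} q_j = 0.
With identical firms every q_j equals q_i, so Σ_{j≠i} q_j = 3q_i and 40 = 10q_i, giving q_i = 4.
Total output Q = 16, so price P = 71 - 2·16 = 39.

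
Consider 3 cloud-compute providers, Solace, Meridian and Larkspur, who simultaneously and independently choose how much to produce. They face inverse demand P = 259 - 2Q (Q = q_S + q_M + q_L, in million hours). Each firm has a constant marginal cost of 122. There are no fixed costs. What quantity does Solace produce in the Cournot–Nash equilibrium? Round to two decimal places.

Each firm earns π_i = (259 - 2Q)q_i - 122q_i.
Setting ∂π_i/∂q_i = 0 with rivals' quantities fixed: 137 - 4q_i - 2·Σ_{j≠i} q_j = 0.
With identical firms every q_j equals q_i, so Σ_{j≠i} q_j = 2q_i and 137 = 8q_i, giving q_i = 137/8.

17.13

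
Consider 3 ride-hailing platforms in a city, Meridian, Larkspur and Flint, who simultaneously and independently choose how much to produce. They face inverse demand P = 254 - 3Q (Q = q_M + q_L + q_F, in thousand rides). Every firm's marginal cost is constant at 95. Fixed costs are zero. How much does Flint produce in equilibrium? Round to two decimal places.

Each firm earns π_i = (254 - 3Q)q_i - 95q_i.
Setting ∂π_i/∂q_i = 0 with rivals' quantities fixed: 159 - 6q_i - 3·Σ_{j≠i} q_j = 0.
With identical firms every q_j equals q_i, so Σ_{j≠i} q_j = 2q_i and 159 = 12q_i, giving q_i = 53/4.

13.25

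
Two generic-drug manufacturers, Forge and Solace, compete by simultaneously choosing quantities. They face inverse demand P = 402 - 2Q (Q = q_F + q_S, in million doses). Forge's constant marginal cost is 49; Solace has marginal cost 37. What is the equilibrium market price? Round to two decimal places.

Forge's profit: π_F = (402 - 2Q)q_F - (49q_F). Setting ∂π_F/∂q_F = 0: 353 - 4q_F - 2(q_S) = 0.
Solace's first-order condition: 365 - 4q_S - 2(q_F) = 0.
So q_F = (353 - 2q_S)/4 and q_S = (365 - 2q_F)/4.
Substituting one into the other gives q_F = 341/6 and q_S = 377/6.
Total output Q = 359/3, so price P = 402 - 2·(359/3) = 488/3.

162.67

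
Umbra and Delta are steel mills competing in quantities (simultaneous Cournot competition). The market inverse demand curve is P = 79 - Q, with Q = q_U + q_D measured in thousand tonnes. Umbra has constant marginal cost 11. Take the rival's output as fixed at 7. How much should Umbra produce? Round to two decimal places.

30.50

With the rival's output fixed at 7, Umbra's profit is π_U = (79 - 7 - q_U)q_U - (11q_U) = (72 - q_U)q_U - (11q_U).
∂π_U/∂q_U = 61 - 2q_U = 0, so q_U = 61/2.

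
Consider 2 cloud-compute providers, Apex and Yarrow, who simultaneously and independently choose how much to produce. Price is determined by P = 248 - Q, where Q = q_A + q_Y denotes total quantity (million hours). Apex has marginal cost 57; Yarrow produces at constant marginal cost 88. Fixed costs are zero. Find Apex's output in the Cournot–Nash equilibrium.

Apex's profit: π_A = (248 - Q)q_A - (57q_A). Setting ∂π_A/∂q_A = 0: 191 - 2q_A - (q_Y) = 0.
Yarrow's profit: π_Y = (248 - Q)q_Y - (88q_Y). Setting ∂π_Y/∂q_Y = 0: 160 - 2q_Y - (q_A) = 0.
So q_A = (191 - q_Y)/2 and q_Y = (160 - q_A)/2.
Solving the pair: q_A = 74, q_Y = 43.

74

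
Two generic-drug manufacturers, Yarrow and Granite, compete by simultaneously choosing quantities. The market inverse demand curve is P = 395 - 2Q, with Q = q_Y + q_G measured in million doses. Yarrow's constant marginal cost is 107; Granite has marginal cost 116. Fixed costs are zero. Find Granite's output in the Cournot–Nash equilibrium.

Yarrow's profit: π_Y = (395 - 2Q)q_Y - (107q_Y). Setting ∂π_Y/∂q_Y = 0: 288 - 4q_Y - 2(q_G) = 0.
Granite's first-order condition: 279 - 4q_G - 2(q_Y) = 0.
So q_Y = (288 - 2q_G)/4 and q_G = (279 - 2q_Y)/4.
Solving the pair: q_Y = 99/2, q_G = 45.

45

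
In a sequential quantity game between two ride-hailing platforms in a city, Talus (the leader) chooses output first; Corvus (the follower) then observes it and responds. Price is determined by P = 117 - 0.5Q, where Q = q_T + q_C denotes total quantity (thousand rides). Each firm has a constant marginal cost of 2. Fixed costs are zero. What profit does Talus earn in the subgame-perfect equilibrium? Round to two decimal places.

The follower Corvus best-responds to any q_T: π_C = (117 - 0.5Q)q_C - 2q_C.
∂π_C/∂q_C = 115 - (1/2)q_T - q_C = 0 gives the reaction function q_C = (115 - (1/2)q_T).
The leader anticipates this reaction. Substituting into P = 117 - 0.5Q gives P = 119/2 - (1/4)q_T, so π_T = (119/2 - (1/4)q_T)q_T - 2q_T.
Maximising: ∂π_T/∂q_T = 115/2 - (1/2)q_T = 0, giving q_T = 115.
Then q_C = (115 - (1/2)·115) = 115/2.
Price P = 117 - (1/2)·(345/2) = 123/4.
Talus's profit: (123/4 - 2)·115 = 3306.2500.

3306.25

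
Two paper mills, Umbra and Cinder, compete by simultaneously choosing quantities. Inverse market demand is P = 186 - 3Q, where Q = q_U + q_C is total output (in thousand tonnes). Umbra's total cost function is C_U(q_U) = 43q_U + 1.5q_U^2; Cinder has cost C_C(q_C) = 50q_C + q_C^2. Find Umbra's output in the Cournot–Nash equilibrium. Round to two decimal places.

Umbra's profit: π_U = (186 - 3Q)q_U - (43q_U + (3/2)q_U²). Setting ∂π_U/∂q_U = 0: 143 - 9q_U - 3(q_C) = 0.
Cinder's first-order condition: 136 - 8q_C - 3(q_U) = 0.
Best responses: q_U = (143 - 3q_C)/9, q_C = (136 - 3q_U)/8.
Solving the pair: q_U = 736/63, q_C = 265/21.

11.68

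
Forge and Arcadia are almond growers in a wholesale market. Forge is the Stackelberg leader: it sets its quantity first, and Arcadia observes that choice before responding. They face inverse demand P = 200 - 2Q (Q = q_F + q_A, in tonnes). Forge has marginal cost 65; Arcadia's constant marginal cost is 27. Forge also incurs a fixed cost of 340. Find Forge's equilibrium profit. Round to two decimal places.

Solve by backward induction. Given q_F, the follower Arcadia maximises π_A = (200 - 2q_F - 2q_A)q_A - 27q_A.
Setting the follower's marginal profit to zero, 173 - 2q_F - 4q_A = 0, i.e. q_A = (173 - 2q_F)/4.
Forge substitutes q_A(q_F) into its own profit: π_F = q_F(200 - 2q_F - (173 - 2q_F)/2) - 65q_F = (227/2 - q_F)q_F - 65q_F.
Leader FOC: 97/2 - 2q_F = 0, so q_F = 97/4.
Then q_A = (173 - 2·(97/4))/4 = 249/8.
Price P = 200 - 2·(443/8) = 357/4.
Forge's profit: (357/4 - 65)·(97/4) - 340 = 248.0625.

248.06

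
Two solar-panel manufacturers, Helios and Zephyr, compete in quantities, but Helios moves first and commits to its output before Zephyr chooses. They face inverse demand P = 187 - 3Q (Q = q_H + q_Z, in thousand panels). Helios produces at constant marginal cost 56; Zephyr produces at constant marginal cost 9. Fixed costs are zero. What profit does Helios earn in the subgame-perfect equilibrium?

294

The follower Zephyr best-responds to any q_H: π_Z = (187 - 3Q)q_Z - 9q_Z.
Follower FOC: 178 - 3q_H - 6q_Z = 0, so q_Z(q_H) = (178 - 3q_H)/6.
Helios substitutes q_Z(q_H) into its own profit: π_H = q_H(187 - 3q_H - (178 - 3q_H)/2) - 56q_H = (98 - (3/2)q_H)q_H - 56q_H.
Leader FOC: 42 - 3q_H = 0, so q_H = 14.
Then q_Z = (178 - 3·14)/6 = 68/3.
Price P = 187 - 3·(110/3) = 77.
Helios's profit: (77 - 56)·14 = 294.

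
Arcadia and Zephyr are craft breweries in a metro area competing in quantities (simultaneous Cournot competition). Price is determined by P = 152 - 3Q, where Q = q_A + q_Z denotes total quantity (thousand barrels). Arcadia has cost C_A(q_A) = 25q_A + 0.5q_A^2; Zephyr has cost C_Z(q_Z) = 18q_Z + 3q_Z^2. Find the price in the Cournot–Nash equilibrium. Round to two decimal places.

Arcadia's profit: π_A = (152 - 3Q)q_A - (25q_A + (1/2)q_A²). Setting ∂π_A/∂q_A = 0: 127 - 7q_A - 3(q_Z) = 0.
Zephyr's first-order condition: 134 - 12q_Z - 3(q_A) = 0.
Rearranging gives the reaction functions q_A = (127 - 3q_Z)/7 and q_Z = (134 - 3q_A)/12.
Substituting one into the other gives q_A = 374/25 and q_Z = 557/75.
Total output Q = 1679/75, so price P = 152 - 3·(1679/75) = 84.8400.

84.84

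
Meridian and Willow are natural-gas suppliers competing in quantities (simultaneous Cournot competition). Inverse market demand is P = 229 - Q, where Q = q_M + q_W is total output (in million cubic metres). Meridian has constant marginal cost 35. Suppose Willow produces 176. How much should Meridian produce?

With the rival's output fixed at 176, Meridian's profit is π_M = (229 - 176 - q_M)q_M - (35q_M) = (53 - q_M)q_M - (35q_M).
∂π_M/∂q_M = 18 - 2q_M = 0, so q_M = 9.

9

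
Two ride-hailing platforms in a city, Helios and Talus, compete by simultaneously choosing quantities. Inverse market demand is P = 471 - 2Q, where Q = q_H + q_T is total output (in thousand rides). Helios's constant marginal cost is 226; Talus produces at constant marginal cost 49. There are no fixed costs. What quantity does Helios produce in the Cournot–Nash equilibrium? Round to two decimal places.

11.33

Helios's profit: π_H = (471 - 2Q)q_H - (226q_H). Setting ∂π_H/∂q_H = 0: 245 - 4q_H - 2(q_T) = 0.
Talus's first-order condition: 422 - 4q_T - 2(q_H) = 0.
Rearranging gives the reaction functions q_H = (245 - 2q_T)/4 and q_T = (422 - 2q_H)/4.
Solving the pair: q_H = 34/3, q_T = 599/6.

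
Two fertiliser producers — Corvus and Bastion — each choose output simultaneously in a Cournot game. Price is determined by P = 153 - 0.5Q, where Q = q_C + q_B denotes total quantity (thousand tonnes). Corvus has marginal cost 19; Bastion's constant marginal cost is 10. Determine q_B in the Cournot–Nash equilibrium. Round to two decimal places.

101.33

Corvus's profit: π_C = (153 - 0.5Q)q_C - (19q_C). Setting ∂π_C/∂q_C = 0: 134 - q_C - (1/2)(q_B) = 0.
Bastion's first-order condition: 143 - q_B - (1/2)(q_C) = 0.
Best responses: q_C = (134 - (1/2)q_B), q_B = (143 - (1/2)q_C).
Substituting one into the other gives q_C = 250/3 and q_B = 304/3.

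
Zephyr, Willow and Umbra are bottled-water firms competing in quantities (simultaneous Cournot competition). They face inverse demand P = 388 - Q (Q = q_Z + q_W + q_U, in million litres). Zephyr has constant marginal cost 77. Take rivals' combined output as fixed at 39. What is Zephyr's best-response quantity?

136

With rivals' combined output fixed at 39, Zephyr's profit is π_Z = (388 - 39 - q_Z)q_Z - (77q_Z) = (349 - q_Z)q_Z - (77q_Z).
∂π_Z/∂q_Z = 272 - 2q_Z = 0, so q_Z = 136.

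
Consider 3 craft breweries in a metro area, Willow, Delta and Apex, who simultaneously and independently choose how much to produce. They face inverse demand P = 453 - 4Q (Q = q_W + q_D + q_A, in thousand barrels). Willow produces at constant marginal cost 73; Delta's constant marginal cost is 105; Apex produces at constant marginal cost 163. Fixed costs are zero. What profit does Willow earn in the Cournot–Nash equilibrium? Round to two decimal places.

Willow's profit: π_W = (453 - 4Q)q_W - (73q_W). Setting ∂π_W/∂q_W = 0: 380 - 8q_W - 4(q_D + q_A) = 0.
Delta's first-order condition: 348 - 8q_D - 4(q_W + q_A) = 0.
Apex's first-order condition: 290 - 8q_A - 4(q_W + q_D) = 0.
Summing all 3 equations gives 1018 − 16Q = 0, hence Q = 509/8.
Back-substituting: q_W = (380 − 509/2)/4 = 251/8, q_D = (348 − 509/2)/4 = 187/8, q_A = (290 − 509/2)/4 = 71/8.
Price P = 453 - 4·(509/8) = 397/2.
Willow's profit: (397/2 - 73)·(251/8) = 3937.5625.

3937.56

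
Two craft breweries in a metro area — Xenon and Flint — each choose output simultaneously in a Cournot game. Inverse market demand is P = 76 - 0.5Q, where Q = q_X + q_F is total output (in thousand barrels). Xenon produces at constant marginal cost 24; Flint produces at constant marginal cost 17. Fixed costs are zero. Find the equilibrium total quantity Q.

74

Xenon's profit: π_X = (76 - 0.5Q)q_X - (24q_X). Setting ∂π_X/∂q_X = 0: 52 - q_X - (1/2)(q_F) = 0.
Flint's first-order condition: 59 - q_F - (1/2)(q_X) = 0.
Rearranging gives the reaction functions q_X = (52 - (1/2)q_F) and q_F = (59 - (1/2)q_X).
Solving the pair: q_X = 30, q_F = 44.
Total output Q = 30 + 44 = 74.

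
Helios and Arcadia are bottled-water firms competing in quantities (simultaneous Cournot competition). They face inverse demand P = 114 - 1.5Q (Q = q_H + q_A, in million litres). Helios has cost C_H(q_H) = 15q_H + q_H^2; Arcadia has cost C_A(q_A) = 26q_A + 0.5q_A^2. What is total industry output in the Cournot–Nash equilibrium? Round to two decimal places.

31.30

Helios's profit: π_H = (114 - 1.5Q)q_H - (15q_H + q_H²). Setting ∂π_H/∂q_H = 0: 99 - 5q_H - (3/2)(q_A) = 0.
Arcadia's first-order condition: 88 - 4q_A - (3/2)(q_H) = 0.
Rearranging gives the reaction functions q_H = (99 - (3/2)q_A)/5 and q_A = (88 - (3/2)q_H)/4.
Substituting one into the other gives q_H = 1056/71 and q_A = 1166/71.
Total output Q = 1056/71 + 1166/71 = 31.2958.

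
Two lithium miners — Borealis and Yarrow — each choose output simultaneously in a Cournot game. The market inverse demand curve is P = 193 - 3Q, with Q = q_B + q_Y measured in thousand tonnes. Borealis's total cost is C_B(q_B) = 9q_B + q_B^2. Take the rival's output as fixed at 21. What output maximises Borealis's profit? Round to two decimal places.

15.13

With the rival's output fixed at 21, Borealis's profit is π_B = (193 - 3·21 - 3q_B)q_B - (9q_B + q_B²) = (130 - 3q_B)q_B - (9q_B + q_B²).
∂π_B/∂q_B = 121 - 8q_B = 0, so q_B = 121/8.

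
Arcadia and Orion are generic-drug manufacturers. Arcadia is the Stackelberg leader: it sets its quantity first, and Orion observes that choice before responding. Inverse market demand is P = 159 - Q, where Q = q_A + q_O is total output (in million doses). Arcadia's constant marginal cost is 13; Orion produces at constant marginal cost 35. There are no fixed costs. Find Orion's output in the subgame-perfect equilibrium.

20

Solve by backward induction. Given q_A, the follower Orion maximises π_O = (159 - q_A - q_O)q_O - 35q_O.
∂π_O/∂q_O = 124 - q_A - 2q_O = 0 gives the reaction function q_O = (124 - q_A)/2.
The leader anticipates this reaction. Substituting into P = 159 - Q gives P = 97 - (1/2)q_A, so π_A = (97 - (1/2)q_A)q_A - 13q_A.
The leader's first-order condition 84 - q_A = 0 yields q_A = 84.
Then q_O = (124 - 84)/2 = 20.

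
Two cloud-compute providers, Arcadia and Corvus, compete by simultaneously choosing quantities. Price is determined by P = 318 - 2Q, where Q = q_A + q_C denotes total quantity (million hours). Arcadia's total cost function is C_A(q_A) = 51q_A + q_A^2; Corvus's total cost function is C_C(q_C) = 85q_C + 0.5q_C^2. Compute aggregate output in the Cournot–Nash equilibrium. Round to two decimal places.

66.65

Arcadia's profit: π_A = (318 - 2Q)q_A - (51q_A + q_A²). Setting ∂π_A/∂q_A = 0: 267 - 6q_A - 2(q_C) = 0.
Corvus's profit: π_C = (318 - 2Q)q_C - (85q_C + (1/2)q_C²). Setting ∂π_C/∂q_C = 0: 233 - 5q_C - 2(q_A) = 0.
So q_A = (267 - 2q_C)/6 and q_C = (233 - 2q_A)/5.
Substituting one into the other gives q_A = 869/26 and q_C = 432/13.
Total output Q = 869/26 + 432/13 = 1733/26.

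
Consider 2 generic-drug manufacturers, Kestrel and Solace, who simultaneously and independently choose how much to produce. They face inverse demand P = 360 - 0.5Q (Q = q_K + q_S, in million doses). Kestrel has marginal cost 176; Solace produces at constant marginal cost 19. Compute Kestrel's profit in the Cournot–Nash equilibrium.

162

Kestrel's profit: π_K = (360 - 0.5Q)q_K - (176q_K). Setting ∂π_K/∂q_K = 0: 184 - q_K - (1/2)(q_S) = 0.
Solace's first-order condition: 341 - q_S - (1/2)(q_K) = 0.
Rearranging gives the reaction functions q_K = (184 - (1/2)q_S) and q_S = (341 - (1/2)q_K).
Solving the pair: q_K = 18, q_S = 332.
Price P = 360 - (1/2)·350 = 185.
Kestrel's profit: (185 - 176)·18 = 162.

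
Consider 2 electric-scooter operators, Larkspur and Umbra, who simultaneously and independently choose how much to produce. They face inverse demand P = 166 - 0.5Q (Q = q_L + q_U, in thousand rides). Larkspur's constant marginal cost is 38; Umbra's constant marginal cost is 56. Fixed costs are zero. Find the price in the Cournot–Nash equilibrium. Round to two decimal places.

86.67

Larkspur's profit: π_L = (166 - 0.5Q)q_L - (38q_L). Setting ∂π_L/∂q_L = 0: 128 - q_L - (1/2)(q_U) = 0.
Umbra's first-order condition: 110 - q_U - (1/2)(q_L) = 0.
Rearranging gives the reaction functions q_L = (128 - (1/2)q_U) and q_U = (110 - (1/2)q_L).
Substituting one into the other gives q_L = 292/3 and q_U = 184/3.
Total output Q = 476/3, so price P = 166 - (1/2)·(476/3) = 260/3.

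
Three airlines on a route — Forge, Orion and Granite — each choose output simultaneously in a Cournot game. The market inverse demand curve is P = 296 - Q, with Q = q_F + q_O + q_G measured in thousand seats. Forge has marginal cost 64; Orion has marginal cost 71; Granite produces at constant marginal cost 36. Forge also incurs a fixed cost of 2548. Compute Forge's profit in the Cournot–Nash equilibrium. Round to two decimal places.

234.56

Forge's profit: π_F = (296 - Q)q_F - (64q_F). Setting ∂π_F/∂q_F = 0: 232 - 2q_F - (q_O + q_G) = 0.
Orion's first-order condition: 225 - 2q_O - (q_F + q_G) = 0.
Granite's profit: π_G = (296 - Q)q_G - (36q_G). Setting ∂π_G/∂q_G = 0: 260 - 2q_G - (q_F + q_O) = 0.
Summing all 3 equations gives 717 − 4Q = 0, hence Q = 717/4.
Back-substituting: q_F = (232 − 717/4) = 211/4, q_O = (225 − 717/4) = 183/4, q_G = (260 − 717/4) = 323/4.
Price P = 296 - 717/4 = 467/4.
Forge's profit: (467/4 - 64)·(211/4) - 2548 = 234.5625.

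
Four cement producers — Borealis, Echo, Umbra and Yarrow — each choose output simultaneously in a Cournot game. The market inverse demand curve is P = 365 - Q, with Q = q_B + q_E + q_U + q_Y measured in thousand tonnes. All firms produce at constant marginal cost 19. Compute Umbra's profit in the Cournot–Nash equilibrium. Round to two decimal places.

A representative firm's profit is π_i = q_i(365 - Q) - 19q_i.
First-order condition (treating rivals' output as given): 346 - 2q_i - Σ_{j≠i} q_j = 0.
By symmetry each firm produces the same amount; substituting Σ_{j≠i} q_j = 3q_i yields q_i = 346/5.
Price P = 365 - 1384/5 = 441/5.
Umbra's profit: (441/5 - 19)·(346/5) = 4788.6400.

4788.64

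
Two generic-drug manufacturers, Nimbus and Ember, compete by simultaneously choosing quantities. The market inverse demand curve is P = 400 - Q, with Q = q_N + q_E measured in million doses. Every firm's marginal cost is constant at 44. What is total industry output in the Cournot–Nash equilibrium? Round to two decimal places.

A representative firm's profit is π_i = q_i(400 - Q) - 44q_i.
Setting ∂π_i/∂q_i = 0 with rivals' quantities fixed: 356 - 2q_i - q_j = 0.
With identical firms every q_j equals q_i, so q_j = q_i and 356 = 3q_i, giving q_i = 356/3.
Total output Q = 356/3 + 356/3 = 712/3.

237.33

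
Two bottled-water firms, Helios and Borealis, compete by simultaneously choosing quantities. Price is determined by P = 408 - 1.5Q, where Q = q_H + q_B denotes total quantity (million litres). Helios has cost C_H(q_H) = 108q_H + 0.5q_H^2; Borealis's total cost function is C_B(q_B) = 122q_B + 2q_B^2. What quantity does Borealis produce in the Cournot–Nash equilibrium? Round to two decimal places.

Helios's profit: π_H = (408 - 1.5Q)q_H - (108q_H + (1/2)q_H²). Setting ∂π_H/∂q_H = 0: 300 - 4q_H - (3/2)(q_B) = 0.
Borealis's profit: π_B = (408 - 1.5Q)q_B - (122q_B + 2q_B²). Setting ∂π_B/∂q_B = 0: 286 - 7q_B - (3/2)(q_H) = 0.
Best responses: q_H = (300 - (3/2)q_B)/4, q_B = (286 - (3/2)q_H)/7.
Substituting one into the other gives q_H = 64.8932 and q_B = 26.9515.

26.95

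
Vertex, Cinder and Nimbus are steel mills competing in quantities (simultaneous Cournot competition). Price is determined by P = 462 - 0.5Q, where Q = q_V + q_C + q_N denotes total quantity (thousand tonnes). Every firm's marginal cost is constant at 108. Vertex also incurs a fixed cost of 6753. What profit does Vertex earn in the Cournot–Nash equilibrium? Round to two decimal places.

A representative firm's profit is π_i = q_i(462 - 0.5Q) - 108q_i.
First-order condition (treating rivals' output as given): 354 - q_i - (1/2)·Σ_{j≠i} q_j = 0.
By symmetry each firm produces the same amount; substituting Σ_{j≠i} q_j = 2q_i yields q_i = 354/2 = 177.
Price P = 462 - (1/2)·531 = 393/2.
Vertex's profit: (393/2 - 108)·177 - 6753 = 8911.5000.

8911.50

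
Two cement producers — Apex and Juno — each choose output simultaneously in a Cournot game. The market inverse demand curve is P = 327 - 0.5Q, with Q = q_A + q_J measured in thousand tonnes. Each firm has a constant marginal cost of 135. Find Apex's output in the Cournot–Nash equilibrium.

128

A representative firm's profit is π_i = q_i(327 - 0.5Q) - 135q_i.
First-order condition (treating rivals' output as given): 192 - q_i - (1/2)q_j = 0.
With identical firms every q_j equals q_i, so q_j = q_i and 192 = (3/2)q_i, giving q_i = 128.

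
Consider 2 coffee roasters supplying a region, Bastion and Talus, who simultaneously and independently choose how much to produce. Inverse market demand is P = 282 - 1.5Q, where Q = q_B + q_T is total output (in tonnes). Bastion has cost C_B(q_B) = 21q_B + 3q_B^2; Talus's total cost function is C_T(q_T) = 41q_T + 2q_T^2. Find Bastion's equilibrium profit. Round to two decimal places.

2618.74

Bastion's profit: π_B = (282 - 1.5Q)q_B - (21q_B + 3q_B²). Setting ∂π_B/∂q_B = 0: 261 - 9q_B - (3/2)(q_T) = 0.
Talus's first-order condition: 241 - 7q_T - (3/2)(q_B) = 0.
Best responses: q_B = (261 - (3/2)q_T)/9, q_T = (241 - (3/2)q_B)/7.
Solving the pair: q_B = 1954/81, q_T = 790/27.
Price P = 282 - (3/2)·53.3827 = 201.9259.
Bastion's profit: 201.9259·(1954/81) - 21·(1954/81) - 3(1954/81)² = 2618.7353.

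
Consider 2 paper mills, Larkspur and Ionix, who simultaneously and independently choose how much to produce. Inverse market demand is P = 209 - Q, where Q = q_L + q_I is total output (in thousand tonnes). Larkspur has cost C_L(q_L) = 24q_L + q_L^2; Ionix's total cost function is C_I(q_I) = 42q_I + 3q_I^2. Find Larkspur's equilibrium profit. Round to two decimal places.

Larkspur's profit: π_L = (209 - Q)q_L - (24q_L + q_L²). Setting ∂π_L/∂q_L = 0: 185 - 4q_L - (q_I) = 0.
Ionix's profit: π_I = (209 - Q)q_I - (42q_I + 3q_I²). Setting ∂π_I/∂q_I = 0: 167 - 8q_I - (q_L) = 0.
So q_L = (185 - q_I)/4 and q_I = (167 - q_L)/8.
Solving the pair: q_L = 1313/31, q_I = 483/31.
Price P = 209 - 1796/31 = 151.0645.
Larkspur's profit: 151.0645·(1313/31) - 24·(1313/31) - (1313/31)² = 3587.8647.

3587.86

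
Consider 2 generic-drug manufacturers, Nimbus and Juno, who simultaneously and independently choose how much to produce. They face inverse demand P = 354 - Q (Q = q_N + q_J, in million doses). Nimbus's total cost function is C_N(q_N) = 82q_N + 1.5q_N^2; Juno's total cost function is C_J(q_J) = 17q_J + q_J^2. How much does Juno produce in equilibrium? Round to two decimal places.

74.37

Nimbus's profit: π_N = (354 - Q)q_N - (82q_N + (3/2)q_N²). Setting ∂π_N/∂q_N = 0: 272 - 5q_N - (q_J) = 0.
Juno's first-order condition: 337 - 4q_J - (q_N) = 0.
So q_N = (272 - q_J)/5 and q_J = (337 - q_N)/4.
Solving the pair: q_N = 751/19, q_J = 1413/19.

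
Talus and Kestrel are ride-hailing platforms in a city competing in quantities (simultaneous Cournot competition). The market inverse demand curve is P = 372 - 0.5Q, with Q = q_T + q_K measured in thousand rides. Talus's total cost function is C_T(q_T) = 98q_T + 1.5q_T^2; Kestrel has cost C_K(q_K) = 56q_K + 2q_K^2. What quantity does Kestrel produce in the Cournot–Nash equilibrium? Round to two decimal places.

Talus's profit: π_T = (372 - 0.5Q)q_T - (98q_T + (3/2)q_T²). Setting ∂π_T/∂q_T = 0: 274 - 4q_T - (1/2)(q_K) = 0.
Kestrel's profit: π_K = (372 - 0.5Q)q_K - (56q_K + 2q_K²). Setting ∂π_K/∂q_K = 0: 316 - 5q_K - (1/2)(q_T) = 0.
Best responses: q_T = (274 - (1/2)q_K)/4, q_K = (316 - (1/2)q_T)/5.
Substituting one into the other gives q_T = 61.3671 and q_K = 57.0633.

57.06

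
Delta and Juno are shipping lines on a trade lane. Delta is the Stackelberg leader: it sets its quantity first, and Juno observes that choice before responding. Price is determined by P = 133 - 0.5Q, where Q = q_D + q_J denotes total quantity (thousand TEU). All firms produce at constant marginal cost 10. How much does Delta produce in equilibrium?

123

Solve by backward induction. Given q_D, the follower Juno maximises π_J = (133 - (1/2)q_D - (1/2)q_J)q_J - 10q_J.
Setting the follower's marginal profit to zero, 123 - (1/2)q_D - q_J = 0, i.e. q_J = (123 - (1/2)q_D).
Delta substitutes q_J(q_D) into its own profit: π_D = q_D(133 - (1/2)q_D - (123 - (1/2)q_D)/2) - 10q_D = (143/2 - (1/4)q_D)q_D - 10q_D.
The leader's first-order condition 123/2 - (1/2)q_D = 0 yields q_D = 123.
Then q_J = (123 - (1/2)·123) = 123/2.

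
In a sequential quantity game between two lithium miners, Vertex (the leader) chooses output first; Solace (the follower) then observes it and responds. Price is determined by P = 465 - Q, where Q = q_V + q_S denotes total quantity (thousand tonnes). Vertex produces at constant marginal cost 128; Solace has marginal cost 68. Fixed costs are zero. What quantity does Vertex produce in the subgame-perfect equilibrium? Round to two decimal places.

The follower Solace best-responds to any q_V: π_S = (465 - Q)q_S - 68q_S.
Setting the follower's marginal profit to zero, 397 - q_V - 2q_S = 0, i.e. q_S = (397 - q_V)/2.
The leader anticipates this reaction. Substituting into P = 465 - Q gives P = 533/2 - (1/2)q_V, so π_V = (533/2 - (1/2)q_V)q_V - 128q_V.
The leader's first-order condition 277/2 - q_V = 0 yields q_V = 277/2.
Then q_S = (397 - 277/2)/2 = 517/4.

138.50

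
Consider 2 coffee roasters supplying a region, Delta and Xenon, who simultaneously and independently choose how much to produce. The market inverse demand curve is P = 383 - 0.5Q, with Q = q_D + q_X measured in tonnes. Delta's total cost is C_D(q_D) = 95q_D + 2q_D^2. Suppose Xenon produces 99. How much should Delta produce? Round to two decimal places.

With the rival's output fixed at 99, Delta's profit is π_D = (383 - (1/2)·99 - (1/2)q_D)q_D - (95q_D + 2q_D²) = (667/2 - (1/2)q_D)q_D - (95q_D + 2q_D²).
∂π_D/∂q_D = 477/2 - 5q_D = 0, so q_D = 477/10.

47.70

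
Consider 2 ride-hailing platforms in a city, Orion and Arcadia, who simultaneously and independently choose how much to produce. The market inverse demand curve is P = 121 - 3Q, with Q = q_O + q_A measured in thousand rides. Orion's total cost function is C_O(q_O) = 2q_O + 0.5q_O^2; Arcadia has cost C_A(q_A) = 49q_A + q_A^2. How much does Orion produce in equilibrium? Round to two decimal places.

Orion's profit: π_O = (121 - 3Q)q_O - (2q_O + (1/2)q_O²). Setting ∂π_O/∂q_O = 0: 119 - 7q_O - 3(q_A) = 0.
Arcadia's profit: π_A = (121 - 3Q)q_A - (49q_A + q_A²). Setting ∂π_A/∂q_A = 0: 72 - 8q_A - 3(q_O) = 0.
Best responses: q_O = (119 - 3q_A)/7, q_A = (72 - 3q_O)/8.
Substituting one into the other gives q_O = 736/47 and q_A = 147/47.

15.66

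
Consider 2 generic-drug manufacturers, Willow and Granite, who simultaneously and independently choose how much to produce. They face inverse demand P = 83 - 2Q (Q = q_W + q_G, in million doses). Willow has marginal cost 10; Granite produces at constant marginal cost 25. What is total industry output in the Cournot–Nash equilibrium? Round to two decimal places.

21.83

Willow's profit: π_W = (83 - 2Q)q_W - (10q_W). Setting ∂π_W/∂q_W = 0: 73 - 4q_W - 2(q_G) = 0.
Granite's profit: π_G = (83 - 2Q)q_G - (25q_G). Setting ∂π_G/∂q_G = 0: 58 - 4q_G - 2(q_W) = 0.
Rearranging gives the reaction functions q_W = (73 - 2q_G)/4 and q_G = (58 - 2q_W)/4.
Substituting one into the other gives q_W = 44/3 and q_G = 43/6.
Total output Q = 44/3 + 43/6 = 131/6.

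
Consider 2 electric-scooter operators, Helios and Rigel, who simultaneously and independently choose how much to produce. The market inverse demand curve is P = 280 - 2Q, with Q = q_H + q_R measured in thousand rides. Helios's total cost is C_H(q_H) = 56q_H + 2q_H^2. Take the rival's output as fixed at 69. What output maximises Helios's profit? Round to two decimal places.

With the rival's output fixed at 69, Helios's profit is π_H = (280 - 2·69 - 2q_H)q_H - (56q_H + 2q_H²) = (142 - 2q_H)q_H - (56q_H + 2q_H²).
∂π_H/∂q_H = 86 - 8q_H = 0, so q_H = 43/4.

10.75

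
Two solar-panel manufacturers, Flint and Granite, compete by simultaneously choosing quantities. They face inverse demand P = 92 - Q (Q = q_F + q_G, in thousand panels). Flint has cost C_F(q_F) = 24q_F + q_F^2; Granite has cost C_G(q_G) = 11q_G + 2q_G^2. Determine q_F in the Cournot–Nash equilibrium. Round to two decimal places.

Flint's profit: π_F = (92 - Q)q_F - (24q_F + q_F²). Setting ∂π_F/∂q_F = 0: 68 - 4q_F - (q_G) = 0.
Granite's first-order condition: 81 - 6q_G - (q_F) = 0.
Rearranging gives the reaction functions q_F = (68 - q_G)/4 and q_G = (81 - q_F)/6.
Substituting one into the other gives q_F = 327/23 and q_G = 256/23.

14.22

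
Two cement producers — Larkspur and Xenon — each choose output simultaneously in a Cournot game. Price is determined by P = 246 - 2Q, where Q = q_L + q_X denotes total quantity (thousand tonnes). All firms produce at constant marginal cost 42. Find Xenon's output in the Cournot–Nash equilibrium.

34

A representative firm's profit is π_i = q_i(246 - 2Q) - 42q_i.
First-order condition (treating rivals' output as given): 204 - 4q_i - 2q_j = 0.
With identical firms every q_j equals q_i, so q_j = q_i and 204 = 6q_i, giving q_i = 34.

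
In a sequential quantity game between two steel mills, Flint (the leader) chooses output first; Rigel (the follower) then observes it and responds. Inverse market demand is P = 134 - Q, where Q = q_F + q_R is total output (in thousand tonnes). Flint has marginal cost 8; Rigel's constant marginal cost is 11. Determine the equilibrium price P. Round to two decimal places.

40.25

Solve by backward induction. Given q_F, the follower Rigel maximises π_R = (134 - q_F - q_R)q_R - 11q_R.
Follower FOC: 123 - q_F - 2q_R = 0, so q_R(q_F) = (123 - q_F)/2.
Flint substitutes q_R(q_F) into its own profit: π_F = q_F(134 - q_F - (123 - q_F)/2) - 8q_F = (145/2 - (1/2)q_F)q_F - 8q_F.
The leader's first-order condition 129/2 - q_F = 0 yields q_F = 129/2.
Then q_R = (123 - 129/2)/2 = 117/4.
Total output Q = 375/4, so price P = 134 - 375/4 = 161/4.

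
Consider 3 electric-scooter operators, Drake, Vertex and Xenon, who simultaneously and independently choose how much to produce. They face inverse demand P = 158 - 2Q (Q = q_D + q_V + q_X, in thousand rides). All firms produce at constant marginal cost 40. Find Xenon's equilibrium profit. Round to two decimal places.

435.13

Each firm earns π_i = (158 - 2Q)q_i - 40q_i.
First-order condition (treating rivals' output as given): 118 - 4q_i - 2·Σ_{j≠i} q_j = 0.
With identical firms every q_j equals q_i, so Σ_{j≠i} q_j = 2q_i and 118 = 8q_i, giving q_i = 59/4.
Price P = 158 - 2·(177/4) = 139/2.
Xenon's profit: (139/2 - 40)·(59/4) = 435.1250.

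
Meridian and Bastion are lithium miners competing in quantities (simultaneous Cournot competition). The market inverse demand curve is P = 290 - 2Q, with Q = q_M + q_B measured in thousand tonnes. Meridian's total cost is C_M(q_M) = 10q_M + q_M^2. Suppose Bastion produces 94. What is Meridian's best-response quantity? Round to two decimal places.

15.33

With the rival's output fixed at 94, Meridian's profit is π_M = (290 - 2·94 - 2q_M)q_M - (10q_M + q_M²) = (102 - 2q_M)q_M - (10q_M + q_M²).
∂π_M/∂q_M = 92 - 6q_M = 0, so q_M = 46/3.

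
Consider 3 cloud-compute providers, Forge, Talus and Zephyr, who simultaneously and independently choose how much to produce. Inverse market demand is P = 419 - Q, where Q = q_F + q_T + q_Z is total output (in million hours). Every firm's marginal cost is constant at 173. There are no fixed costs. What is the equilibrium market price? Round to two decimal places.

234.50

A representative firm's profit is π_i = q_i(419 - Q) - 173q_i.
Setting ∂π_i/∂q_i = 0 with rivals' quantities fixed: 246 - 2q_i - Σ_{j≠i} q_j = 0.
By symmetry each firm produces the same amount; substituting Σ_{j≠i} q_j = 2q_i yields q_i = 246/4 = 123/2.
Total output Q = 369/2, so price P = 419 - 369/2 = 469/2.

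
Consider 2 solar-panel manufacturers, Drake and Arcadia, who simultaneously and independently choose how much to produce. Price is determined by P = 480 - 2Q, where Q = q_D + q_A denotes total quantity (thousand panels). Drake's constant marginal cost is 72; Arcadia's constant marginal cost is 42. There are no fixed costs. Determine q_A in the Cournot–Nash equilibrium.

Drake's profit: π_D = (480 - 2Q)q_D - (72q_D). Setting ∂π_D/∂q_D = 0: 408 - 4q_D - 2(q_A) = 0.
Arcadia's first-order condition: 438 - 4q_A - 2(q_D) = 0.
Rearranging gives the reaction functions q_D = (408 - 2q_A)/4 and q_A = (438 - 2q_D)/4.
Substituting one into the other gives q_D = 63 and q_A = 78.

78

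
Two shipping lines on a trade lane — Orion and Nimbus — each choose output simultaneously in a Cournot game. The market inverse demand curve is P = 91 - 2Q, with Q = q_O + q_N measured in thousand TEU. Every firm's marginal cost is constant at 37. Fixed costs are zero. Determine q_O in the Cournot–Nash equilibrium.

9

Each firm earns π_i = (91 - 2Q)q_i - 37q_i.
First-order condition (treating rivals' output as given): 54 - 4q_i - 2q_j = 0.
With identical firms every q_j equals q_i, so q_j = q_i and 54 = 6q_i, giving q_i = 9.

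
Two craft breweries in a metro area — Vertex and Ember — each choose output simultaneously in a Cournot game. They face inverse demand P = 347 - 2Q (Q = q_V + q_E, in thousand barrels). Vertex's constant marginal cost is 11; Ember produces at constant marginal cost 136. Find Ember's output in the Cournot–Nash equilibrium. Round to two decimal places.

Vertex's profit: π_V = (347 - 2Q)q_V - (11q_V). Setting ∂π_V/∂q_V = 0: 336 - 4q_V - 2(q_E) = 0.
Ember's profit: π_E = (347 - 2Q)q_E - (136q_E). Setting ∂π_E/∂q_E = 0: 211 - 4q_E - 2(q_V) = 0.
So q_V = (336 - 2q_E)/4 and q_E = (211 - 2q_V)/4.
Substituting one into the other gives q_V = 461/6 and q_E = 43/3.

14.33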